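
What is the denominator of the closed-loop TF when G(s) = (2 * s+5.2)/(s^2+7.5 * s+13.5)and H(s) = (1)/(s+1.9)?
Characteristic poly = G_den * H_den + G_num * H_num = (s^3 + 9.4*s^2 + 27.75*s + 25.65) + (2*s + 5.2) = s^3 + 9.4*s^2 + 29.75*s + 30.85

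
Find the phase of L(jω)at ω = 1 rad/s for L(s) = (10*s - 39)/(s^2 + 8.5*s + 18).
Substitute s = j*1: L(j1) = -1.6 + 1.38824j.
∠L(j1) = atan2(Im, Re) = atan2(1.38824, -1.6) = 139.05°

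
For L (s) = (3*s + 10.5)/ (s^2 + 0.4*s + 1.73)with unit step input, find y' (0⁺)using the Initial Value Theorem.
IVT: y'(0⁺) = lim_{s→∞} s²·Y(s) = lim_{s→∞} s·L(s).
deg(num) = 1, deg(den) = 2, relative degree = 1, so s·L(s) → (leading num)/(leading den) = 3/1 = 3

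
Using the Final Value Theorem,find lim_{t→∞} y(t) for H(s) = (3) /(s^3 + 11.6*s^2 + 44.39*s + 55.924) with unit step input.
FVT: lim_{t→∞} y(t) = lim_{s→0} s*Y(s) where Y(s) = H(s)/s.
= lim_{s→0} H(s) = H(0) = num(0)/den(0) = 3/55.924 = 0.05364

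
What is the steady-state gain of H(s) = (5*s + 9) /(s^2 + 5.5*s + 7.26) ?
DC gain = H(0) = num(0)/den(0) = 9/7.26 = 1.24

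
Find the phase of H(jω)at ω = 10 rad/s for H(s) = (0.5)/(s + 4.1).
Substitute s = j*10: H(j10) = 0.0175499 - 0.0428046j.
∠H(j10) = atan2(Im, Re) = atan2(-0.0428046, 0.0175499) = -67.71°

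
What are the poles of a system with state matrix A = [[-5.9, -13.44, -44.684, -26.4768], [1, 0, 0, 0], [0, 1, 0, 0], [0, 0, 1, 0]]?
Eigenvalues solve det(λI - A) = 0.
Characteristic polynomial: λ^4 + 5.9*λ^3 + 13.44*λ^2 + 44.684*λ + 26.4768 = 0.
Factor: (λ + 0.7)(λ + 4.8)(λ^2 + 0.4*λ + 7.88) = 0.
Roots: -0.2 + 2.8j, -0.2 - 2.8j, -0.7, -4.8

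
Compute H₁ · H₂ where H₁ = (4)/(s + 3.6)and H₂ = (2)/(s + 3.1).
Series: H = H₁ · H₂ = (n₁·n₂)/(d₁·d₂).
Num: n₁·n₂ = 8. Den: d₁·d₂ = s^2 + 6.7*s + 11.16.
H(s) = (8)/(s^2 + 6.7*s + 11.16)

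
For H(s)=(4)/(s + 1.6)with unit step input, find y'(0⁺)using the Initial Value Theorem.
IVT: y'(0⁺) = lim_{s→∞} s²·Y(s) = lim_{s→∞} s·H(s).
deg(num) = 0, deg(den) = 1, relative degree = 1, so s·H(s) → (leading num)/(leading den) = 4/1 = 4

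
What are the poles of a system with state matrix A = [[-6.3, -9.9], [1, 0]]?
Eigenvalues solve det(λI - A) = 0.
Characteristic polynomial: λ^2 + 6.3*λ + 9.9 = 0.
Factor: (λ + 3.3)(λ + 3) = 0.
Roots: -3, -3.3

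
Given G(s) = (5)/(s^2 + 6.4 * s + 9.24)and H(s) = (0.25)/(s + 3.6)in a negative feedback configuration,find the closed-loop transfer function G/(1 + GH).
Closed-loop T = G/(1+GH).
Numerator: G_num * H_den = 5*s + 18.
Denominator: G_den * H_den + G_num * H_num = (s^3 + 10*s^2 + 32.28*s + 33.264) + (1.25) = s^3 + 10*s^2 + 32.28*s + 34.514.
T(s) = (5*s + 18)/(s^3 + 10*s^2 + 32.28*s + 34.514)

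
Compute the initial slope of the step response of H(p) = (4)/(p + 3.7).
IVT: y'(0⁺) = lim_{p→∞} p²·Y(p) = lim_{p→∞} p·H(p).
deg(num) = 0, deg(den) = 1, relative degree = 1, so p·H(p) → (leading num)/(leading den) = 4/1 = 4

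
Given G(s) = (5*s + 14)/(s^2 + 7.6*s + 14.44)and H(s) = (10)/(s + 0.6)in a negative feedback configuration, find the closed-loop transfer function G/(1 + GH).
Closed-loop T = G/(1+GH).
Numerator: G_num * H_den = 5*s^2 + 17*s + 8.4.
Denominator: G_den * H_den + G_num * H_num = (s^3 + 8.2*s^2 + 19*s + 8.664) + (50*s + 140) = s^3 + 8.2*s^2 + 69*s + 148.664.
T(s) = (5*s^2 + 17*s + 8.4)/(s^3 + 8.2*s^2 + 69*s + 148.664)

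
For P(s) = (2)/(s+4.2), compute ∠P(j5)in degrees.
Substitute s = j*5: P(j5) = 0.196998 - 0.234522j.
∠P(j5) = atan2(Im, Re) = atan2(-0.234522, 0.196998) = -49.97°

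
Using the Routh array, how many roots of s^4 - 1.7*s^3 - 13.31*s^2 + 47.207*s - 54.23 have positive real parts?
Routh array:
s^4: [1, -13.31, -54.23]; s^3: [-1.7, 47.207]; s^2: [14.4588, -54.23]; s^1: [40.8309]; s^0: [-54.23]
First column: [1, -1.7, 14.4588, 40.8309, -54.23]. Sign changes = RHP roots = 3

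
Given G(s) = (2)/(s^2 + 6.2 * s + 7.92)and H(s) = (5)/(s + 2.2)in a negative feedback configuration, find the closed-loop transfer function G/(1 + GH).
Closed-loop T = G/(1+GH).
Numerator: G_num * H_den = 2*s + 4.4.
Denominator: G_den * H_den + G_num * H_num = (s^3 + 8.4*s^2 + 21.56*s + 17.424) + (10) = s^3 + 8.4*s^2 + 21.56*s + 27.424.
T(s) = (2*s + 4.4)/(s^3 + 8.4*s^2 + 21.56*s + 27.424)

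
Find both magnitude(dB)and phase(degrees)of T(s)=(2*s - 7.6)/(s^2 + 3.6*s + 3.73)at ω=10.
Substitute s = j*10: T(j10) = 0.137416 - 0.156363j.
|T| = 20*log₁₀(sqrt(Re²+Im²)) = -13.63 dB.
∠T = atan2(Im, Re) = -48.69°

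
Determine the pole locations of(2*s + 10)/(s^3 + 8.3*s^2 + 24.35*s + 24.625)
Set denominator = 0: s^3 + 8.3*s^2 + 24.35*s + 24.625 = (s + 2.5)(s^2 + 5.8*s + 9.85) = 0 → Poles: -2.5, -2.9 + 1.2j, -2.9 - 1.2j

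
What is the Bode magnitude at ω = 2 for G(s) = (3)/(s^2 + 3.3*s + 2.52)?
Substitute s = j*2: G(j2) = -0.0970483 - 0.432783j.
|G(j2)| = sqrt(Re² + Im²) = 0.4435.
20*log₁₀(0.4435) = -7.06 dB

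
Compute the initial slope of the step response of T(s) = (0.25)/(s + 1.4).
IVT: y'(0⁺) = lim_{s→∞} s²·Y(s) = lim_{s→∞} s·T(s).
deg(num) = 0, deg(den) = 1, relative degree = 1, so s·T(s) → (leading num)/(leading den) = 0.25/1 = 0.25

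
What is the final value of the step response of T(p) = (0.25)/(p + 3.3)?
FVT: lim_{t→∞} y(t) = lim_{p→0} p*Y(p) where Y(p) = T(p)/p.
= lim_{p→0} T(p) = T(0) = num(0)/den(0) = 0.25/3.3 = 0.07576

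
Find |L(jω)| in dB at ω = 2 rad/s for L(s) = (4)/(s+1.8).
Substitute s = j*2: L(j2) = 0.994475 - 1.10497j.
|L(j2)| = sqrt(Re² + Im²) = 1.487.
20*log₁₀(1.487) = 3.44 dB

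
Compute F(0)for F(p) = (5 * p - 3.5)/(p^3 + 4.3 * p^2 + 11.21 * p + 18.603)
DC gain = F(0) = num(0)/den(0) = -3.5/18.603 = -0.1881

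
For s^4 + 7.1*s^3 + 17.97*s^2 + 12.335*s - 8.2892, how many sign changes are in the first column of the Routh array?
Routh array:
s^4: [1, 17.97, -8.2892]; s^3: [7.1, 12.335]; s^2: [16.2327, -8.2892]; s^1: [15.9606]; s^0: [-8.2892]
First column: [1, 7.1, 16.2327, 15.9606, -8.2892]. Sign changes = 1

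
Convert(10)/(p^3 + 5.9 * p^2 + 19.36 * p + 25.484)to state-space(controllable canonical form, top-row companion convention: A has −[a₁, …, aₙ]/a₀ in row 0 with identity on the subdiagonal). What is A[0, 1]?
Reachable canonical form for den = p^3 + 5.9*p^2 + 19.36*p + 25.484: top row of A = -[a₁,a₂,...,aₙ]/a₀, ones on the subdiagonal, zeros elsewhere.
A = [[-5.9, -19.36, -25.484], [1, 0, 0], [0, 1, 0]].
A[0,1] = -19.36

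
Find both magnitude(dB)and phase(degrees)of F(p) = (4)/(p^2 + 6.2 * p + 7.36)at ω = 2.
Substitute p = j*2: F(j2) = 0.0814301 - 0.300516j.
|F| = 20*log₁₀(sqrt(Re²+Im²)) = -10.13 dB.
∠F = atan2(Im, Re) = -74.84°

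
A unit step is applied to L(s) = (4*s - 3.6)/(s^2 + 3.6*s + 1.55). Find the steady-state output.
FVT: lim_{t→∞} y(t) = lim_{s→0} s*Y(s) where Y(s) = L(s)/s.
= lim_{s→0} L(s) = L(0) = num(0)/den(0) = -3.6/1.55 = -2.323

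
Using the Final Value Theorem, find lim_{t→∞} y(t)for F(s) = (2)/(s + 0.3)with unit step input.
FVT: lim_{t→∞} y(t) = lim_{s→0} s*Y(s) where Y(s) = F(s)/s.
= lim_{s→0} F(s) = F(0) = num(0)/den(0) = 2/0.3 = 6.667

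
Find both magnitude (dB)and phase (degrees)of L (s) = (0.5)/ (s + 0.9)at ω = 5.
Substitute s = j*5: L(j5) = 0.0174351 - 0.0968617j.
|L| = 20*log₁₀(sqrt(Re²+Im²)) = -20.14 dB.
∠L = atan2(Im, Re) = -79.80°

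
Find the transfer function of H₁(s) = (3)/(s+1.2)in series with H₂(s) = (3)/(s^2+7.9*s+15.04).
Series: H = H₁ · H₂ = (n₁·n₂)/(d₁·d₂).
Num: n₁·n₂ = 9. Den: d₁·d₂ = s^3 + 9.1*s^2 + 24.52*s + 18.048.
H(s) = (9)/(s^3 + 9.1*s^2 + 24.52*s + 18.048)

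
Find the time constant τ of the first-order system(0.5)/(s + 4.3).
First-order system: τ = -1/pole. Pole = -4.3. τ = -1/(-4.3) = 0.2326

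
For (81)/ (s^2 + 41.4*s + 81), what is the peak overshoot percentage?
Standard form: ωn²/(s²+2ζωn·s+ωn²) → ωn = 9, ζ = 2.3.
ζ ≥ 1, so the response is non-oscillatory: peak overshoot = 0%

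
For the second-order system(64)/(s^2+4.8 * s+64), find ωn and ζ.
Standard form: ωn²/(s²+2ζωn·s+ωn²).
const=64=ωn² → ωn=8, s coeff=4.8=2ζωn → ζ=0.3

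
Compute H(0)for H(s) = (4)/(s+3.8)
DC gain = H(0) = num(0)/den(0) = 4/3.8 = 1.053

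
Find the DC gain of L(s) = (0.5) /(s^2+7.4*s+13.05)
DC gain = L(0) = num(0)/den(0) = 0.5/13.05 = 0.03831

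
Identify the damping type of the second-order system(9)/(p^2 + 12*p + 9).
Standard form: ωn²/(p²+2ζωn·p+ωn²) gives ωn=3, ζ=2.
Overdamped (ζ = 2 > 1)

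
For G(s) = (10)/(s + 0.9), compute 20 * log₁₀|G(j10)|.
Substitute s = j*10: G(j10) = 0.0892769 - 0.991965j.
|G(j10)| = sqrt(Re² + Im²) = 0.996.
20*log₁₀(0.996) = -0.04 dB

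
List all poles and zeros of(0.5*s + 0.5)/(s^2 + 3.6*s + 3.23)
Set denominator = 0: s^2 + 3.6*s + 3.23 = (s + 1.7)(s + 1.9) = 0 → Poles: -1.7, -1.9
Set numerator = 0: 0.5*s + 0.5 = 0 → Zeros: -1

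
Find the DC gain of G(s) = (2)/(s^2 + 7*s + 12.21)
DC gain = G(0) = num(0)/den(0) = 2/12.21 = 0.1638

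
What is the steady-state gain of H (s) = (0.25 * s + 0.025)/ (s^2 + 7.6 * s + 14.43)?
DC gain = H(0) = num(0)/den(0) = 0.025/14.43 = 0.001733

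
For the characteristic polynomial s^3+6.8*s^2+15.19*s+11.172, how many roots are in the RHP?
s^3 + 6.8*s^2 + 15.19*s + 11.172 = (s + 1.9)(s + 2.1)(s + 2.8). Poles: -1.9, -2.1, -2.8. RHP poles (Re>0): 0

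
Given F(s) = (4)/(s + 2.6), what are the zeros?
Numerator is a nonzero constant (4) → Zeros: none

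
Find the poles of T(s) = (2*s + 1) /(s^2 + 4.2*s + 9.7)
Set denominator = 0: s^2 + 4.2*s + 9.7 = 0 → Poles: -2.1 + 2.3j, -2.1 - 2.3j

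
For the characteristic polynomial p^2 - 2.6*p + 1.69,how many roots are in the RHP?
p^2 - 2.6*p + 1.69 = (p - 1.3)(p - 1.3). Poles: 1.3, 1.3. RHP poles (Re>0): 2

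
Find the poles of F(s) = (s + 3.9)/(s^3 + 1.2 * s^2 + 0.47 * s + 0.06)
Set denominator = 0: s^3 + 1.2*s^2 + 0.47*s + 0.06 = (s + 0.3)(s + 0.4)(s + 0.5) = 0 → Poles: -0.3, -0.4, -0.5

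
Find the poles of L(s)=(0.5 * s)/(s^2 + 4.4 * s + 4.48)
Set denominator = 0: s^2 + 4.4*s + 4.48 = (s + 1.6)(s + 2.8) = 0 → Poles: -1.6, -2.8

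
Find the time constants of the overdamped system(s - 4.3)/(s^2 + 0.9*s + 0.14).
Overdamped: real poles at -0.2, -0.7. τ = -1/pole → τ₁ = 5, τ₂ = 1.429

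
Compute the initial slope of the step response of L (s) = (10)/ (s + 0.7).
IVT: y'(0⁺) = lim_{s→∞} s²·Y(s) = lim_{s→∞} s·L(s).
deg(num) = 0, deg(den) = 1, relative degree = 1, so s·L(s) → (leading num)/(leading den) = 10/1 = 10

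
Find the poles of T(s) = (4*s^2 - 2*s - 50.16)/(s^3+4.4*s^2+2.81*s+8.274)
Set denominator = 0: s^3 + 4.4*s^2 + 2.81*s + 8.274 = (s + 4.2)(s^2 + 0.2*s + 1.97) = 0 → Poles: -0.1 + 1.4j, -0.1 - 1.4j, -4.2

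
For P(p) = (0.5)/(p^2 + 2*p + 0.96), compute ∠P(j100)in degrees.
Substitute p = j*100: P(j100) = -4.99848e-05 - 9.99792e-07j.
∠P(j100) = atan2(Im, Re) = atan2(-9.99792e-07, -4.99848e-05) = -178.85°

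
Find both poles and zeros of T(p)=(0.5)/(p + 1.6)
Set denominator = 0: p + 1.6 = 0 → Poles: -1.6
Numerator is a nonzero constant (0.5) → Zeros: none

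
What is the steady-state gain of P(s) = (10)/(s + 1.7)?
DC gain = P(0) = num(0)/den(0) = 10/1.7 = 5.882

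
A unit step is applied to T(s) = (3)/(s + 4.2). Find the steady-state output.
FVT: lim_{t→∞} y(t) = lim_{s→0} s*Y(s) where Y(s) = T(s)/s.
= lim_{s→0} T(s) = T(0) = num(0)/den(0) = 3/4.2 = 0.7143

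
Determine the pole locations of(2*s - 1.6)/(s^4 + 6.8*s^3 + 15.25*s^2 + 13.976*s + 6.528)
Set denominator = 0: s^4 + 6.8*s^3 + 15.25*s^2 + 13.976*s + 6.528 = (s + 2.4)(s + 3.2)(s^2 + 1.2*s + 0.85) = 0 → Poles: -0.6 + 0.7j, -0.6 - 0.7j, -2.4, -3.2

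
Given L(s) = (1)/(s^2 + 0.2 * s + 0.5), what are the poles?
Set denominator = 0: s^2 + 0.2*s + 0.5 = 0 → Poles: -0.1 + 0.7j, -0.1 - 0.7j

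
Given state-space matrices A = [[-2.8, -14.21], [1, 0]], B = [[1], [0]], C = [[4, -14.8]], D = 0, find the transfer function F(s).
F(s) = C(sI - A)⁻¹B + D.
Characteristic polynomial det(sI - A) = s^2 + 2.8*s + 14.21.
Numerator from C·adj(sI-A)·B + D·det(sI-A) = 4*s - 14.8.
F(s) = (4*s - 14.8)/(s^2 + 2.8*s + 14.21)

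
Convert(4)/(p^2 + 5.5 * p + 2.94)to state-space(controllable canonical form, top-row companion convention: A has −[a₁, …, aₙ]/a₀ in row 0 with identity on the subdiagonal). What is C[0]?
Reachable canonical form: C = numerator coefficients (right-aligned, zero-padded to length n).
num = 4, C = [[0, 4]].
C[0] = 0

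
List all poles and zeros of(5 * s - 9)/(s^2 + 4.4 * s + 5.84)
Set denominator = 0: s^2 + 4.4*s + 5.84 = 0 → Poles: -2.2 + 1j, -2.2 - 1j
Set numerator = 0: 5*s - 9 = 0 → Zeros: 1.8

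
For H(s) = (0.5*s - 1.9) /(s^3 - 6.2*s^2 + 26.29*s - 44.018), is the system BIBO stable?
Denominator: s^3 - 6.2*s^2 + 26.29*s - 44.018 = (s - 2.6)(s^2 - 3.6*s + 16.93). Poles: 1.8 + 3.7j, 1.8 - 3.7j, 2.6. All Re(p)<0: No (unstable)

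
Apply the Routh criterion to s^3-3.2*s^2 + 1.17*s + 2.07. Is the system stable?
Routh array:
s^3: [1, 1.17]; s^2: [-3.2, 2.07]; s^1: [1.81687]; s^0: [2.07]
First column: [1, -3.2, 1.81687, 2.07]. Sign changes = 2.
No, unstable (2 RHP root(s))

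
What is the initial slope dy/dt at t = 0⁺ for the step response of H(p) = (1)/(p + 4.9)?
IVT: y'(0⁺) = lim_{p→∞} p²·Y(p) = lim_{p→∞} p·H(p).
deg(num) = 0, deg(den) = 1, relative degree = 1, so p·H(p) → (leading num)/(leading den) = 1/1 = 1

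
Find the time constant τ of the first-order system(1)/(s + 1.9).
First-order system: τ = -1/pole. Pole = -1.9. τ = -1/(-1.9) = 0.5263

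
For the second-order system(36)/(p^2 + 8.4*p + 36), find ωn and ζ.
Standard form: ωn²/(p²+2ζωn·p+ωn²).
const=36=ωn² → ωn=6, p coeff=8.4=2ζωn → ζ=0.7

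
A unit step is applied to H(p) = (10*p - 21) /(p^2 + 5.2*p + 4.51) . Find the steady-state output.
FVT: lim_{t→∞} y(t) = lim_{p→0} p*Y(p) where Y(p) = H(p)/p.
= lim_{p→0} H(p) = H(0) = num(0)/den(0) = -21/4.51 = -4.656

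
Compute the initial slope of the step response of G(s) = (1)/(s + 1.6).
IVT: y'(0⁺) = lim_{s→∞} s²·Y(s) = lim_{s→∞} s·G(s).
deg(num) = 0, deg(den) = 1, relative degree = 1, so s·G(s) → (leading num)/(leading den) = 1/1 = 1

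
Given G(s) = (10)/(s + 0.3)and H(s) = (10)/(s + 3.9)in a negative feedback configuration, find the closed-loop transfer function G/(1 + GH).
Closed-loop T = G/(1+GH).
Numerator: G_num * H_den = 10*s + 39.
Denominator: G_den * H_den + G_num * H_num = (s^2 + 4.2*s + 1.17) + (100) = s^2 + 4.2*s + 101.17.
T(s) = (10*s + 39)/(s^2 + 4.2*s + 101.17)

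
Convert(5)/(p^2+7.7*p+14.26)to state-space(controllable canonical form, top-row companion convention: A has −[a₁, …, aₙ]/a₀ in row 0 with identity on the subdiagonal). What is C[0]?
Reachable canonical form: C = numerator coefficients (right-aligned, zero-padded to length n).
num = 5, C = [[0, 5]].
C[0] = 0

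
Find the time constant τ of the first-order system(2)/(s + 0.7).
First-order system: τ = -1/pole. Pole = -0.7. τ = -1/(-0.7) = 1.429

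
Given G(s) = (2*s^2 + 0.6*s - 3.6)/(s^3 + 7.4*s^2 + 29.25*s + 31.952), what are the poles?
Set denominator = 0: s^3 + 7.4*s^2 + 29.25*s + 31.952 = (s + 1.6)(s^2 + 5.8*s + 19.97) = 0 → Poles: -1.6, -2.9 + 3.4j, -2.9 - 3.4j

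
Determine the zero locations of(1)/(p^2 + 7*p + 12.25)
Numerator is a nonzero constant (1) → Zeros: none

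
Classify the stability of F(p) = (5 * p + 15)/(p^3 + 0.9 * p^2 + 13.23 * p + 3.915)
Denominator: p^3 + 0.9*p^2 + 13.23*p + 3.915 = (p + 0.3)(p^2 + 0.6*p + 13.05). Poles: -0.3, -0.3 + 3.6j, -0.3 - 3.6j. Stable (all poles in LHP)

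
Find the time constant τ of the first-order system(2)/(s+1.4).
First-order system: τ = -1/pole. Pole = -1.4. τ = -1/(-1.4) = 0.7143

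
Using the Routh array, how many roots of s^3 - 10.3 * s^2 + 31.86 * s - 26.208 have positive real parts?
Routh array:
s^3: [1, 31.86]; s^2: [-10.3, -26.208]; s^1: [29.3155]; s^0: [-26.208]
First column: [1, -10.3, 29.3155, -26.208]. Sign changes = RHP roots = 3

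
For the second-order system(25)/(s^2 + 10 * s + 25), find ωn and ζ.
Standard form: ωn²/(s²+2ζωn·s+ωn²).
const=25=ωn² → ωn=5, s coeff=10=2ζωn → ζ=1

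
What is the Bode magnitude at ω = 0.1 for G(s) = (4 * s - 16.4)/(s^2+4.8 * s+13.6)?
Substitute s = j*0.1: G(j0.1) = -1.20423 + 0.0719668j.
|G(j0.1)| = sqrt(Re² + Im²) = 1.206.
20*log₁₀(1.206) = 1.63 dB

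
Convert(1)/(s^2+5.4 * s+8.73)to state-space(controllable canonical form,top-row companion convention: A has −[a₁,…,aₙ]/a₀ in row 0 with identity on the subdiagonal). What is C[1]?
Reachable canonical form: C = numerator coefficients (right-aligned, zero-padded to length n).
num = 1, C = [[0, 1]].
C[1] = 1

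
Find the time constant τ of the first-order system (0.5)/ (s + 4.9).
First-order system: τ = -1/pole. Pole = -4.9. τ = -1/(-4.9) = 0.2041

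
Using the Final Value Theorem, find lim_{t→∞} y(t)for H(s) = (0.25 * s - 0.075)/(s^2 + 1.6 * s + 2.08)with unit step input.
FVT: lim_{t→∞} y(t) = lim_{s→0} s*Y(s) where Y(s) = H(s)/s.
= lim_{s→0} H(s) = H(0) = num(0)/den(0) = -0.075/2.08 = -0.03606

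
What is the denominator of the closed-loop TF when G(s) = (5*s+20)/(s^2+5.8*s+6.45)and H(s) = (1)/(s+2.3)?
Characteristic poly = G_den * H_den + G_num * H_num = (s^3 + 8.1*s^2 + 19.79*s + 14.835) + (5*s + 20) = s^3 + 8.1*s^2 + 24.79*s + 34.835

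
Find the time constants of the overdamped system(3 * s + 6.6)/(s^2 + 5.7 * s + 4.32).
Overdamped: real poles at -4.8, -0.9. τ = -1/pole → τ₁ = 0.2083, τ₂ = 1.111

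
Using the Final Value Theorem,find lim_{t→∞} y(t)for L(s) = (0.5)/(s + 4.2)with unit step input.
FVT: lim_{t→∞} y(t) = lim_{s→0} s*Y(s) where Y(s) = L(s)/s.
= lim_{s→0} L(s) = L(0) = num(0)/den(0) = 0.5/4.2 = 0.119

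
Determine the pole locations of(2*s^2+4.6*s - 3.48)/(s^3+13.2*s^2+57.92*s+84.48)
Set denominator = 0: s^3 + 13.2*s^2 + 57.92*s + 84.48 = (s + 4.8)(s + 4)(s + 4.4) = 0 → Poles: -4, -4.4, -4.8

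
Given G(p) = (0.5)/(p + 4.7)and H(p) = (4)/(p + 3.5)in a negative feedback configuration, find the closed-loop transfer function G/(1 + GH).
Closed-loop T = G/(1+GH).
Numerator: G_num * H_den = 0.5*p + 1.75.
Denominator: G_den * H_den + G_num * H_num = (p^2 + 8.2*p + 16.45) + (2) = p^2 + 8.2*p + 18.45.
T(p) = (0.5*p + 1.75)/(p^2 + 8.2*p + 18.45)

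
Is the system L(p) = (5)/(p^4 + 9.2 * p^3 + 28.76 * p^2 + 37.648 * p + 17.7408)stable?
Denominator: p^4 + 9.2*p^3 + 28.76*p^2 + 37.648*p + 17.7408 = (p + 4.4)(p + 1.8)(p + 1.4)(p + 1.6). Poles: -1.4, -1.6, -1.8, -4.4. All Re(p)<0: Yes (stable)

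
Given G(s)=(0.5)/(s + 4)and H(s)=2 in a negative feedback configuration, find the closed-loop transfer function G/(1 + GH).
Closed-loop T = G/(1+GH).
Numerator: G_num * H_den = 0.5.
Denominator: G_den * H_den + G_num * H_num = (s + 4) + (1) = s + 5.
T(s) = (0.5)/(s + 5)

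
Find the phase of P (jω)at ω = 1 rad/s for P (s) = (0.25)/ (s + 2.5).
Substitute s = j*1: P(j1) = 0.0862069 - 0.0344828j.
∠P(j1) = atan2(Im, Re) = atan2(-0.0344828, 0.0862069) = -21.80°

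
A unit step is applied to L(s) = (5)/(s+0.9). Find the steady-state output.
FVT: lim_{t→∞} y(t) = lim_{s→0} s*Y(s) where Y(s) = L(s)/s.
= lim_{s→0} L(s) = L(0) = num(0)/den(0) = 5/0.9 = 5.556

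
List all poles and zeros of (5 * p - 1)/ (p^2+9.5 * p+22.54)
Set denominator = 0: p^2 + 9.5*p + 22.54 = (p + 4.6)(p + 4.9) = 0 → Poles: -4.6, -4.9
Set numerator = 0: 5*p - 1 = 0 → Zeros: 0.2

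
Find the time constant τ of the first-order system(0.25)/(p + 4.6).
First-order system: τ = -1/pole. Pole = -4.6. τ = -1/(-4.6) = 0.2174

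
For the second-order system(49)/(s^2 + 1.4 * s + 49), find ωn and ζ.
Standard form: ωn²/(s²+2ζωn·s+ωn²).
const=49=ωn² → ωn=7, s coeff=1.4=2ζωn → ζ=0.1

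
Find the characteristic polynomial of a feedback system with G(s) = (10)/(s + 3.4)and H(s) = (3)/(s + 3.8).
Characteristic poly = G_den * H_den + G_num * H_num = (s^2 + 7.2*s + 12.92) + (30) = s^2 + 7.2*s + 42.92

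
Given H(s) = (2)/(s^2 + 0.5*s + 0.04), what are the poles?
Set denominator = 0: s^2 + 0.5*s + 0.04 = (s + 0.4)(s + 0.1) = 0 → Poles: -0.1, -0.4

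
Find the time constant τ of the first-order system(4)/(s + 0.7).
First-order system: τ = -1/pole. Pole = -0.7. τ = -1/(-0.7) = 1.429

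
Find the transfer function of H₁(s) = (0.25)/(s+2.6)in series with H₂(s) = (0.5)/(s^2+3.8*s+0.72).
Series: H = H₁ · H₂ = (n₁·n₂)/(d₁·d₂).
Num: n₁·n₂ = 0.125. Den: d₁·d₂ = s^3 + 6.4*s^2 + 10.6*s + 1.872.
H(s) = (0.125)/(s^3 + 6.4*s^2 + 10.6*s + 1.872)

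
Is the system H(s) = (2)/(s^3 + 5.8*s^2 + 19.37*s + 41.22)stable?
Denominator: s^3 + 5.8*s^2 + 19.37*s + 41.22 = (s + 3.6)(s^2 + 2.2*s + 11.45). Poles: -1.1 + 3.2j, -1.1 - 3.2j, -3.6. All Re(p)<0: Yes (stable)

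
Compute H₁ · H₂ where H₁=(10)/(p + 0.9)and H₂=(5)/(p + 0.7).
Series: H = H₁ · H₂ = (n₁·n₂)/(d₁·d₂).
Num: n₁·n₂ = 50. Den: d₁·d₂ = p^2 + 1.6*p + 0.63.
H(p) = (50)/(p^2 + 1.6*p + 0.63)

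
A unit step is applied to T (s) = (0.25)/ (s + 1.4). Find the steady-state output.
FVT: lim_{t→∞} y(t) = lim_{s→0} s*Y(s) where Y(s) = T(s)/s.
= lim_{s→0} T(s) = T(0) = num(0)/den(0) = 0.25/1.4 = 0.1786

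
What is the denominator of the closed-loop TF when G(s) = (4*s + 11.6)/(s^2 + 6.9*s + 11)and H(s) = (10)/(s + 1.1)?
Characteristic poly = G_den * H_den + G_num * H_num = (s^3 + 8*s^2 + 18.59*s + 12.1) + (40*s + 116) = s^3 + 8*s^2 + 58.59*s + 128.1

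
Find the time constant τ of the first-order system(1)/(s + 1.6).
First-order system: τ = -1/pole. Pole = -1.6. τ = -1/(-1.6) = 0.625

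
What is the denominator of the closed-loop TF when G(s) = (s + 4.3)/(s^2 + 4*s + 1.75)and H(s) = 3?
Characteristic poly = G_den * H_den + G_num * H_num = (s^2 + 4*s + 1.75) + (3*s + 12.9) = s^2 + 7*s + 14.65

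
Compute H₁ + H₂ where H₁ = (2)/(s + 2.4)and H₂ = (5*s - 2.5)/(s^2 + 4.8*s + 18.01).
Parallel: H = H₁ + H₂ = (n₁·d₂ + n₂·d₁)/(d₁·d₂).
n₁·d₂ = 2*s^2 + 9.6*s + 36.02. n₂·d₁ = 5*s^2 + 9.5*s - 6. Sum = 7*s^2 + 19.1*s + 30.02. d₁·d₂ = s^3 + 7.2*s^2 + 29.53*s + 43.224.
H(s) = (7*s^2 + 19.1*s + 30.02)/(s^3 + 7.2*s^2 + 29.53*s + 43.224)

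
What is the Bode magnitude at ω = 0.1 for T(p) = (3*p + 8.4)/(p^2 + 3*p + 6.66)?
Substitute p = j*0.1: T(j0.1) = 1.26262 - 0.0118477j.
|T(j0.1)| = sqrt(Re² + Im²) = 1.263.
20*log₁₀(1.263) = 2.03 dB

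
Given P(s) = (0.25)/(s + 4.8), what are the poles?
Set denominator = 0: s + 4.8 = 0 → Poles: -4.8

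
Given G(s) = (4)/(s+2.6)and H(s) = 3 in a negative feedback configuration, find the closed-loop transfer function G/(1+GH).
Closed-loop T = G/(1+GH).
Numerator: G_num * H_den = 4.
Denominator: G_den * H_den + G_num * H_num = (s + 2.6) + (12) = s + 14.6.
T(s) = (4)/(s + 14.6)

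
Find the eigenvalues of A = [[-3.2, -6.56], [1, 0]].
Eigenvalues solve det(λI - A) = 0.
Characteristic polynomial: λ^2 + 3.2*λ + 6.56 = 0.
Roots: -1.6 + 2j, -1.6 - 2j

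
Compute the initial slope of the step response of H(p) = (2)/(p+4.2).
IVT: y'(0⁺) = lim_{p→∞} p²·Y(p) = lim_{p→∞} p·H(p).
deg(num) = 0, deg(den) = 1, relative degree = 1, so p·H(p) → (leading num)/(leading den) = 2/1 = 2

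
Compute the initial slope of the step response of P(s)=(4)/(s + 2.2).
IVT: y'(0⁺) = lim_{s→∞} s²·Y(s) = lim_{s→∞} s·P(s).
deg(num) = 0, deg(den) = 1, relative degree = 1, so s·P(s) → (leading num)/(leading den) = 4/1 = 4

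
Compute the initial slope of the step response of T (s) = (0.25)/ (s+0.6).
IVT: y'(0⁺) = lim_{s→∞} s²·Y(s) = lim_{s→∞} s·T(s).
deg(num) = 0, deg(den) = 1, relative degree = 1, so s·T(s) → (leading num)/(leading den) = 0.25/1 = 0.25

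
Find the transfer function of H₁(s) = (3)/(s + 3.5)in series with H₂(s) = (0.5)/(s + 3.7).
Series: H = H₁ · H₂ = (n₁·n₂)/(d₁·d₂).
Num: n₁·n₂ = 1.5. Den: d₁·d₂ = s^2 + 7.2*s + 12.95.
H(s) = (1.5)/(s^2 + 7.2*s + 12.95)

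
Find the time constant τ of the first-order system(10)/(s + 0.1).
First-order system: τ = -1/pole. Pole = -0.1. τ = -1/(-0.1) = 10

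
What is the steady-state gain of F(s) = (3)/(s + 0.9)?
DC gain = F(0) = num(0)/den(0) = 3/0.9 = 3.333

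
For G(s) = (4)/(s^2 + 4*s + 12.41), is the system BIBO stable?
Denominator: s^2 + 4*s + 12.41. Poles: -2 + 2.9j, -2 - 2.9j. All Re(p)<0: Yes (stable)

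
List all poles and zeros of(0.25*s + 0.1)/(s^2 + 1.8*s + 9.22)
Set denominator = 0: s^2 + 1.8*s + 9.22 = 0 → Poles: -0.9 + 2.9j, -0.9 - 2.9j
Set numerator = 0: 0.25*s + 0.1 = 0 → Zeros: -0.4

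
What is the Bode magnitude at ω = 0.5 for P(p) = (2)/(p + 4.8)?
Substitute p = j*0.5: P(j0.5) = 0.412194 - 0.0429369j.
|P(j0.5)| = sqrt(Re² + Im²) = 0.4144.
20*log₁₀(0.4144) = -7.65 dB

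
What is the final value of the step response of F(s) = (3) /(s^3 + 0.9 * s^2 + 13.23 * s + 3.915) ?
FVT: lim_{t→∞} y(t) = lim_{s→0} s*Y(s) where Y(s) = F(s)/s.
= lim_{s→0} F(s) = F(0) = num(0)/den(0) = 3/3.915 = 0.7663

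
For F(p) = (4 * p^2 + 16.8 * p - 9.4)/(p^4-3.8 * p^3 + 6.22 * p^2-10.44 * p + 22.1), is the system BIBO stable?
Denominator: p^4 - 3.8*p^3 + 6.22*p^2 - 10.44*p + 22.1 = (p^2 - 4.6*p + 6.5)(p^2 + 0.8*p + 3.4). Poles: -0.4 + 1.8j, -0.4 - 1.8j, 2.3 + 1.1j, 2.3 - 1.1j. All Re(p)<0: No (unstable)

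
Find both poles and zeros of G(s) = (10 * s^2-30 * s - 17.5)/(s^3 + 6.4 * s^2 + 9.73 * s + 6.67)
Set denominator = 0: s^3 + 6.4*s^2 + 9.73*s + 6.67 = (s + 4.6)(s^2 + 1.8*s + 1.45) = 0 → Poles: -0.9 + 0.8j, -0.9 - 0.8j, -4.6
Set numerator = 0: 10*s^2 - 30*s - 17.5 = 10*(s + 0.5)(s - 3.5) = 0 → Zeros: -0.5, 3.5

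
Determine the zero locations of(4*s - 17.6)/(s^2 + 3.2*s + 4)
Set numerator = 0: 4*s - 17.6 = 0 → Zeros: 4.4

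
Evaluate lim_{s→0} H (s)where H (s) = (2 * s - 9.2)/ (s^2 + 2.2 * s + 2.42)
DC gain = H(0) = num(0)/den(0) = -9.2/2.42 = -3.802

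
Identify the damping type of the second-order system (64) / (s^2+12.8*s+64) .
Standard form: ωn²/(s²+2ζωn·s+ωn²) gives ωn=8, ζ=0.8.
Underdamped (ζ = 0.8 < 1)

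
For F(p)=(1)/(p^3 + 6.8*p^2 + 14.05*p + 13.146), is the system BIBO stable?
Denominator: p^3 + 6.8*p^2 + 14.05*p + 13.146 = (p + 4.2)(p^2 + 2.6*p + 3.13). Poles: -1.3 + 1.2j, -1.3 - 1.2j, -4.2. All Re(p)<0: Yes (stable)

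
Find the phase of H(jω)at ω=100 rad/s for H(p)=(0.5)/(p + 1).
Substitute p = j*100: H(j100) = 4.9995e-05 - 0.0049995j.
∠H(j100) = atan2(Im, Re) = atan2(-0.0049995, 4.9995e-05) = -89.43°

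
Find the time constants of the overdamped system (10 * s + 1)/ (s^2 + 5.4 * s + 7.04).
Overdamped: real poles at -3.2, -2.2. τ = -1/pole → τ₁ = 0.3125, τ₂ = 0.4545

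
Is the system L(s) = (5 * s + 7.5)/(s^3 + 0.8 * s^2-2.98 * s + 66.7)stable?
Denominator: s^3 + 0.8*s^2 - 2.98*s + 66.7 = (s + 4.6)(s^2 - 3.8*s + 14.5). Poles: -4.6, 1.9 + 3.3j, 1.9 - 3.3j. All Re(p)<0: No (unstable)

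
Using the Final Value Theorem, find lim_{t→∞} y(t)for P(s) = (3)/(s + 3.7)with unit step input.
FVT: lim_{t→∞} y(t) = lim_{s→0} s*Y(s) where Y(s) = P(s)/s.
= lim_{s→0} P(s) = P(0) = num(0)/den(0) = 3/3.7 = 0.8108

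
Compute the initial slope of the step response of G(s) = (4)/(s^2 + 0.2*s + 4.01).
IVT: y'(0⁺) = lim_{s→∞} s²·Y(s) = lim_{s→∞} s·G(s).
deg(num) = 0, deg(den) = 2, relative degree = 2 ≥ 2, so s·G(s) → 0. Initial slope = 0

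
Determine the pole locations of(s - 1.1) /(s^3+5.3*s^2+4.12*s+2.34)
Set denominator = 0: s^3 + 5.3*s^2 + 4.12*s + 2.34 = (s + 4.5)(s^2 + 0.8*s + 0.52) = 0 → Poles: -0.4 + 0.6j, -0.4 - 0.6j, -4.5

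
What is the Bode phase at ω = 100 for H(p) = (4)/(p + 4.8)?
Substitute p = j*100: H(j100) = 0.00191559 - 0.0399081j.
∠H(j100) = atan2(Im, Re) = atan2(-0.0399081, 0.00191559) = -87.25°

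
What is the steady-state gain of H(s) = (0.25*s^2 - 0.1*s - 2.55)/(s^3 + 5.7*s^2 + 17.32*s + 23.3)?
DC gain = H(0) = num(0)/den(0) = -2.55/23.3 = -0.1094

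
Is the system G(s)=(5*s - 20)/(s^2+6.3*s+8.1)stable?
Denominator: s^2 + 6.3*s + 8.1 = (s + 4.5)(s + 1.8). Poles: -1.8, -4.5. All Re(p)<0: Yes (stable)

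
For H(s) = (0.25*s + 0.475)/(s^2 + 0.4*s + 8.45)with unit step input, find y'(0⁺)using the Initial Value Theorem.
IVT: y'(0⁺) = lim_{s→∞} s²·Y(s) = lim_{s→∞} s·H(s).
deg(num) = 1, deg(den) = 2, relative degree = 1, so s·H(s) → (leading num)/(leading den) = 0.25/1 = 0.25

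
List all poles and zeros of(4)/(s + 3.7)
Set denominator = 0: s + 3.7 = 0 → Poles: -3.7
Numerator is a nonzero constant (4) → Zeros: none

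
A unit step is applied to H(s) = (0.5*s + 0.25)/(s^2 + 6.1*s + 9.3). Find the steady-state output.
FVT: lim_{t→∞} y(t) = lim_{s→0} s*Y(s) where Y(s) = H(s)/s.
= lim_{s→0} H(s) = H(0) = num(0)/den(0) = 0.25/9.3 = 0.02688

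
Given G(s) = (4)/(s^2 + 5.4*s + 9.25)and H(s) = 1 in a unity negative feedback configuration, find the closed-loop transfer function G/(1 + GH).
Closed-loop T = G/(1+GH).
Numerator: G_num * H_den = 4.
Denominator: G_den * H_den + G_num * H_num = (s^2 + 5.4*s + 9.25) + (4) = s^2 + 5.4*s + 13.25.
T(s) = (4)/(s^2 + 5.4*s + 13.25)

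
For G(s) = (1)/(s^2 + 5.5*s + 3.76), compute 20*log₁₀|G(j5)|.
Substitute s = j*5: G(j5) = -0.0175917 - 0.0227764j.
|G(j5)| = sqrt(Re² + Im²) = 0.02878.
20*log₁₀(0.02878) = -30.82 dB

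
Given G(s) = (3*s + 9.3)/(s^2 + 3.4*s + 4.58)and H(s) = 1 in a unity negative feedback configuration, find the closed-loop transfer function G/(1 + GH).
Closed-loop T = G/(1+GH).
Numerator: G_num * H_den = 3*s + 9.3.
Denominator: G_den * H_den + G_num * H_num = (s^2 + 3.4*s + 4.58) + (3*s + 9.3) = s^2 + 6.4*s + 13.88.
T(s) = (3*s + 9.3)/(s^2 + 6.4*s + 13.88)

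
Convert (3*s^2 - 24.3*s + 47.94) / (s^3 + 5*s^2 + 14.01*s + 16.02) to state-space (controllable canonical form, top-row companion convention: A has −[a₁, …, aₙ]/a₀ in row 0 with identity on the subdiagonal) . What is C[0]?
Reachable canonical form: C = numerator coefficients (right-aligned, zero-padded to length n).
num = 3*s^2 - 24.3*s + 47.94, C = [[3, -24.3, 47.94]].
C[0] = 3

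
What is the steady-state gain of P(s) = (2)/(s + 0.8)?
DC gain = P(0) = num(0)/den(0) = 2/0.8 = 2.5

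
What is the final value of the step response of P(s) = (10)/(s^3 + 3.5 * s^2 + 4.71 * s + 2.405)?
FVT: lim_{t→∞} y(t) = lim_{s→0} s*Y(s) where Y(s) = P(s)/s.
= lim_{s→0} P(s) = P(0) = num(0)/den(0) = 10/2.405 = 4.158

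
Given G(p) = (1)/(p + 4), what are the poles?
Set denominator = 0: p + 4 = 0 → Poles: -4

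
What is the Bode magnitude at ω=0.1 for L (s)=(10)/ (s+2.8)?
Substitute s = j*0.1: L(j0.1) = 3.56688 - 0.127389j.
|L(j0.1)| = sqrt(Re² + Im²) = 3.569.
20*log₁₀(3.569) = 11.05 dB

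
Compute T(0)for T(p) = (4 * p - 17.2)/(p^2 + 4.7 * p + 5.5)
DC gain = T(0) = num(0)/den(0) = -17.2/5.5 = -3.127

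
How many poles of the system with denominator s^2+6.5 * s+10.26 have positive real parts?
s^2 + 6.5*s + 10.26 = (s + 3.8)(s + 2.7). Poles: -2.7, -3.8. RHP poles (Re>0): 0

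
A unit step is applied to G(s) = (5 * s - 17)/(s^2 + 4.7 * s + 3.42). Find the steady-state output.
FVT: lim_{t→∞} y(t) = lim_{s→0} s*Y(s) where Y(s) = G(s)/s.
= lim_{s→0} G(s) = G(0) = num(0)/den(0) = -17/3.42 = -4.971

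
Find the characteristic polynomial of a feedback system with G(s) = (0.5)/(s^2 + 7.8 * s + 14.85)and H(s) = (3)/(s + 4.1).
Characteristic poly = G_den * H_den + G_num * H_num = (s^3 + 11.9*s^2 + 46.83*s + 60.885) + (1.5) = s^3 + 11.9*s^2 + 46.83*s + 62.385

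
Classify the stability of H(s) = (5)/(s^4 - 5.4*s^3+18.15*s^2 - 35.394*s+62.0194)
Denominator: s^4 - 5.4*s^3 + 18.15*s^2 - 35.394*s + 62.0194 = (s^2 - 0.4*s + 6.29)(s^2 - 5*s + 9.86). Poles: 0.2 + 2.5j, 0.2 - 2.5j, 2.5 + 1.9j, 2.5 - 1.9j. Unstable (4 pole(s) in RHP)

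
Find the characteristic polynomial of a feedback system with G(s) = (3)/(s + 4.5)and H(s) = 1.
Characteristic poly = G_den * H_den + G_num * H_num = (s + 4.5) + (3) = s + 7.5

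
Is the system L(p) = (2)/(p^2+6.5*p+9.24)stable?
Denominator: p^2 + 6.5*p + 9.24 = (p + 4.4)(p + 2.1). Poles: -2.1, -4.4. All Re(p)<0: Yes (stable)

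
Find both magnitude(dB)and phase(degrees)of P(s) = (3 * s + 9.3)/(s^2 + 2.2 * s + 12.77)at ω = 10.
Substitute s = j*10: P(j10) = -0.0186875 - 0.348631j.
|P| = 20*log₁₀(sqrt(Re²+Im²)) = -9.14 dB.
∠P = atan2(Im, Re) = -93.07°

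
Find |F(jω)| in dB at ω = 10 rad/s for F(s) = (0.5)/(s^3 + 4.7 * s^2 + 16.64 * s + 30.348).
Substitute s = j*10: F(j10) = -0.000247501 + 0.000469273j.
|F(j10)| = sqrt(Re² + Im²) = 0.0005305.
20*log₁₀(0.0005305) = -65.51 dB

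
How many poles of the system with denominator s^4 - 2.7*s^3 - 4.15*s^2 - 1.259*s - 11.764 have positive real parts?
s^4 - 2.7*s^3 - 4.15*s^2 - 1.259*s - 11.764 = (s - 4)(s + 1.7)(s^2 - 0.4*s + 1.73). Poles: -1.7, 0.2 + 1.3j, 0.2 - 1.3j, 4. RHP poles (Re>0): 3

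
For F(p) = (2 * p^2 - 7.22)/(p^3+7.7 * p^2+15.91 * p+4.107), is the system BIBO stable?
Denominator: p^3 + 7.7*p^2 + 15.91*p + 4.107 = (p + 3.7)(p + 3.7)(p + 0.3). Poles: -0.3, -3.7, -3.7. All Re(p)<0: Yes (stable)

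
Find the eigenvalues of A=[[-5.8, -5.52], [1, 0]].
Eigenvalues solve det(λI - A) = 0.
Characteristic polynomial: λ^2 + 5.8*λ + 5.52 = 0.
Factor: (λ + 4.6)(λ + 1.2) = 0.
Roots: -1.2, -4.6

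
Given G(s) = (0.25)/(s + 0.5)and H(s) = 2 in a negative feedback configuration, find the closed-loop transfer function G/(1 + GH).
Closed-loop T = G/(1+GH).
Numerator: G_num * H_den = 0.25.
Denominator: G_den * H_den + G_num * H_num = (s + 0.5) + (0.5) = s + 1.
T(s) = (0.25)/(s + 1)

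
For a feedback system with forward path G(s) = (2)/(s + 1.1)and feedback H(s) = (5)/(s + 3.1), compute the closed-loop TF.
Closed-loop T = G/(1+GH).
Numerator: G_num * H_den = 2*s + 6.2.
Denominator: G_den * H_den + G_num * H_num = (s^2 + 4.2*s + 3.41) + (10) = s^2 + 4.2*s + 13.41.
T(s) = (2*s + 6.2)/(s^2 + 4.2*s + 13.41)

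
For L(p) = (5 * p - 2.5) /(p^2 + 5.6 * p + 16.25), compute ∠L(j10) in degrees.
Substitute p = j*10: L(j10) = 0.296488 - 0.398766j.
∠L(j10) = atan2(Im, Re) = atan2(-0.398766, 0.296488) = -53.37°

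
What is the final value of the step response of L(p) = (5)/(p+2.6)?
FVT: lim_{t→∞} y(t) = lim_{p→0} p*Y(p) where Y(p) = L(p)/p.
= lim_{p→0} L(p) = L(0) = num(0)/den(0) = 5/2.6 = 1.923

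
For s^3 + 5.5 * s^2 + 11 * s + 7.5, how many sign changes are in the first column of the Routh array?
Routh array:
s^3: [1, 11]; s^2: [5.5, 7.5]; s^1: [9.63636]; s^0: [7.5]
First column: [1, 5.5, 9.63636, 7.5]. Sign changes = 0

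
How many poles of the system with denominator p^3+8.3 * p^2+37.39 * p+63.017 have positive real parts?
p^3 + 8.3*p^2 + 37.39*p + 63.017 = (p + 2.9)(p^2 + 5.4*p + 21.73). Poles: -2.7 + 3.8j, -2.7 - 3.8j, -2.9. RHP poles (Re>0): 0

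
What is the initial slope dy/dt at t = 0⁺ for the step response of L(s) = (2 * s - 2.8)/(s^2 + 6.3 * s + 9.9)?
IVT: y'(0⁺) = lim_{s→∞} s²·Y(s) = lim_{s→∞} s·L(s).
deg(num) = 1, deg(den) = 2, relative degree = 1, so s·L(s) → (leading num)/(leading den) = 2/1 = 2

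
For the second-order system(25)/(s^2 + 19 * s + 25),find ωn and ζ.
Standard form: ωn²/(s²+2ζωn·s+ωn²).
const=25=ωn² → ωn=5, s coeff=19=2ζωn → ζ=1.9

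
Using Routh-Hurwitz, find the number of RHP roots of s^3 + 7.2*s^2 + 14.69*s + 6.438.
Routh array:
s^3: [1, 14.69]; s^2: [7.2, 6.438]; s^1: [13.7958]; s^0: [6.438]
First column: [1, 7.2, 13.7958, 6.438]. Sign changes = RHP roots = 0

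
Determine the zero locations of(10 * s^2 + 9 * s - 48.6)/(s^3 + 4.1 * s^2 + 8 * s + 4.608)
Set numerator = 0: 10*s^2 + 9*s - 48.6 = 10*(s + 2.7)(s - 1.8) = 0 → Zeros: -2.7, 1.8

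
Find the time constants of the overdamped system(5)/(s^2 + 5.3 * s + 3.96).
Overdamped: real poles at -0.9, -4.4. τ = -1/pole → τ₁ = 1.111, τ₂ = 0.2273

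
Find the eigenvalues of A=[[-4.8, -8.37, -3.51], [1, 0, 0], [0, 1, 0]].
Eigenvalues solve det(λI - A) = 0.
Characteristic polynomial: λ^3 + 4.8*λ^2 + 8.37*λ + 3.51 = 0.
Factor: (λ + 0.6)(λ^2 + 4.2*λ + 5.85) = 0.
Roots: -0.6, -2.1 + 1.2j, -2.1 - 1.2j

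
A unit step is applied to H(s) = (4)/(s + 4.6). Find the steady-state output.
FVT: lim_{t→∞} y(t) = lim_{s→0} s*Y(s) where Y(s) = H(s)/s.
= lim_{s→0} H(s) = H(0) = num(0)/den(0) = 4/4.6 = 0.8696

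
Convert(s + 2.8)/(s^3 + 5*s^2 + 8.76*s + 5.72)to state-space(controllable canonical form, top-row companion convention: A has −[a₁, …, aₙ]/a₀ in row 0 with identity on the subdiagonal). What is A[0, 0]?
Reachable canonical form for den = s^3 + 5*s^2 + 8.76*s + 5.72: top row of A = -[a₁,a₂,...,aₙ]/a₀, ones on the subdiagonal, zeros elsewhere.
A = [[-5, -8.76, -5.72], [1, 0, 0], [0, 1, 0]].
A[0,0] = -5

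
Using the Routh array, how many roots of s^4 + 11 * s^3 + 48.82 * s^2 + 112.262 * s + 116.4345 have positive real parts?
Routh array:
s^4: [1, 48.82, 116.4345]; s^3: [11, 112.262]; s^2: [38.6144, 116.4345]; s^1: [79.0935]; s^0: [116.4345]
First column: [1, 11, 38.6144, 79.0935, 116.4345]. Sign changes = RHP roots = 0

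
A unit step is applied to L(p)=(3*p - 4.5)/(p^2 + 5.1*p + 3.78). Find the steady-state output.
FVT: lim_{t→∞} y(t) = lim_{p→0} p*Y(p) where Y(p) = L(p)/p.
= lim_{p→0} L(p) = L(0) = num(0)/den(0) = -4.5/3.78 = -1.19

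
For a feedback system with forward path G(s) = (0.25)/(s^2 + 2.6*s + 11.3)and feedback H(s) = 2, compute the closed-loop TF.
Closed-loop T = G/(1+GH).
Numerator: G_num * H_den = 0.25.
Denominator: G_den * H_den + G_num * H_num = (s^2 + 2.6*s + 11.3) + (0.5) = s^2 + 2.6*s + 11.8.
T(s) = (0.25)/(s^2 + 2.6*s + 11.8)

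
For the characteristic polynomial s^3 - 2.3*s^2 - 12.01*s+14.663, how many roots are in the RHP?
s^3 - 2.3*s^2 - 12.01*s + 14.663 = (s - 1.1)(s - 4.3)(s + 3.1). Poles: -3.1, 1.1, 4.3. RHP poles (Re>0): 2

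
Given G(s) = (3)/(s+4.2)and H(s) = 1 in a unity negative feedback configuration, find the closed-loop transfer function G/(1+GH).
Closed-loop T = G/(1+GH).
Numerator: G_num * H_den = 3.
Denominator: G_den * H_den + G_num * H_num = (s + 4.2) + (3) = s + 7.2.
T(s) = (3)/(s + 7.2)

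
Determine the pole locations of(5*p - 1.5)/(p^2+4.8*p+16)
Set denominator = 0: p^2 + 4.8*p + 16 = 0 → Poles: -2.4 + 3.2j, -2.4 - 3.2j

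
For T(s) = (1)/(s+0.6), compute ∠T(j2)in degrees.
Substitute s = j*2: T(j2) = 0.137615 - 0.458716j.
∠T(j2) = atan2(Im, Re) = atan2(-0.458716, 0.137615) = -73.30°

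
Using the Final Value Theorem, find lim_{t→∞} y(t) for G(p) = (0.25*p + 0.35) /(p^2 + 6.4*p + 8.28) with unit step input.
FVT: lim_{t→∞} y(t) = lim_{p→0} p*Y(p) where Y(p) = G(p)/p.
= lim_{p→0} G(p) = G(0) = num(0)/den(0) = 0.35/8.28 = 0.04227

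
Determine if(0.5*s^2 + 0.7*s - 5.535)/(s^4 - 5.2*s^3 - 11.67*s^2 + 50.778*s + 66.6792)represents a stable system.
Denominator: s^4 - 5.2*s^3 - 11.67*s^2 + 50.778*s + 66.6792 = (s - 4.9)(s + 1.2)(s + 2.7)(s - 4.2). Poles: -1.2, -2.7, 4.2, 4.9. All Re(p)<0: No (unstable)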